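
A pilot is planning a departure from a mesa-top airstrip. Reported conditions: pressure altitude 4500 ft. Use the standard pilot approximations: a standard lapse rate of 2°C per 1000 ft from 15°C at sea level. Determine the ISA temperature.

6°C

ISA temperature = 15 − 2 × (4500/1000) = 15 − 9 = 6°C.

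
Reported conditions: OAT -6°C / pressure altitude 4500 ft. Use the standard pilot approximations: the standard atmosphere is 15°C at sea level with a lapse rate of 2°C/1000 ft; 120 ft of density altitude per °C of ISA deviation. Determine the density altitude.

ISA temperature at 4500 ft = 15 − 2 × (4500/1000) = 6°C.
ISA deviation = -6 − 6 = -12°C.
Density altitude = 4500 + 120 × (-12) = 4500 + (-1440) = 3060 ft.

3060 ft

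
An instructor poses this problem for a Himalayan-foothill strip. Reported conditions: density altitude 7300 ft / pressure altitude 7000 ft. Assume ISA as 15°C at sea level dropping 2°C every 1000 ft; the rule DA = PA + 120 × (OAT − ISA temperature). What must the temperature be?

Density altitude − pressure altitude = 7300 − 7000 = +300 ft.
At 120 ft/°C that is an ISA deviation of 300/120 = +2.5°C.
ISA temperature at 7000 ft = 15 − 2 × (7000/1000) = 1°C.
OAT = ISA + deviation = 1 + (+2.5) = 3.5°C.

3.5°C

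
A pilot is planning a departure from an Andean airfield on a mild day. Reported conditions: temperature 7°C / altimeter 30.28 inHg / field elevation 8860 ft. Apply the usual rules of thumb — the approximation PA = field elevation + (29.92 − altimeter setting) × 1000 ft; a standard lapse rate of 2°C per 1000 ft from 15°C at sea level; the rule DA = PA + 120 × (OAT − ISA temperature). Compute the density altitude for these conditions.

Pressure altitude = 8860 + (29.92 − 30.28) × 1000 = 8860 + (-360) = 8500 ft.
ISA temperature at 8500 ft = 15 − 2 × (8500/1000) = -2°C.
ISA deviation = 7 − (-2) = +9°C.
Density altitude = 8500 + 120 × (9) = 9580 ft.

9580 ft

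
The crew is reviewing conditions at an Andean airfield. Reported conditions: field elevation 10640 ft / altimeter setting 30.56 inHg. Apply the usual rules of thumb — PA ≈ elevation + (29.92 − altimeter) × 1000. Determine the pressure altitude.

10000 ft

Pressure correction = (29.92 − 30.56) × 1000 = -640 ft.
Pressure altitude = 10640 + (-640) = 10000 ft.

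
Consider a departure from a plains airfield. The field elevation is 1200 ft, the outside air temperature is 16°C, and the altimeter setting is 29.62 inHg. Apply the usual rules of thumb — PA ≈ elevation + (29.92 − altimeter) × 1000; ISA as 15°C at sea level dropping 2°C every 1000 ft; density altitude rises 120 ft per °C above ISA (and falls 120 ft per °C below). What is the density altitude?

Pressure altitude = 1200 + (29.92 − 29.62) × 1000 = 1200 + (+300) = 1500 ft.
ISA temperature at 1500 ft = 15 − 2 × (1500/1000) = 12°C.
ISA deviation = 16 − 12 = +4°C.
Density altitude = 1500 + 120 × (4) = 1980 ft.

1980 ft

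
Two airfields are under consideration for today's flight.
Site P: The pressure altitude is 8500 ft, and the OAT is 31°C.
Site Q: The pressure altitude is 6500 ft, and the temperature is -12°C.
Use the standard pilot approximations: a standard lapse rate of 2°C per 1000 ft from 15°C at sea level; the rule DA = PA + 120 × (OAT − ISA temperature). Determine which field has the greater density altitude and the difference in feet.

Site P: ISA temp = -2°C, deviation +33°C, DA = 8500 + 120 × 33 = 12460 ft.
Site Q: ISA temp = 2°C, deviation -14°C, DA = 6500 + 120 × (-14) = 4820 ft.
Site P is higher by 12460 − 4820 = 7640 ft.

Site P by 7640 ft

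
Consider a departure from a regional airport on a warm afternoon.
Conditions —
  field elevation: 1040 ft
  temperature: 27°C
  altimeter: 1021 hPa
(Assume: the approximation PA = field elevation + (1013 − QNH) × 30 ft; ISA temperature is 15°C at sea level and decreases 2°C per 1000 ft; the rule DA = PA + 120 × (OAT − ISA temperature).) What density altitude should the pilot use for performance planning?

2432 ft

Pressure altitude = 1040 + (1013 − 1021) × 30 = 1040 + (-240) = 800 ft.
ISA temperature at 800 ft = 15 − 2 × (800/1000) = 13.4°C.
ISA deviation = 27 − 13.4 = +13.6°C.
Density altitude = 800 + 120 × (13.6) = 2432 ft.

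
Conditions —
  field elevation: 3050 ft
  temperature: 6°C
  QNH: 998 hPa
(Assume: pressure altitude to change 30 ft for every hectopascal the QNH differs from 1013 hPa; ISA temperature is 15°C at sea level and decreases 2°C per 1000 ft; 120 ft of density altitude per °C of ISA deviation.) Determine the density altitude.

Pressure altitude = 3050 + (1013 − 998) × 30 = 3050 + (+450) = 3500 ft.
ISA temperature at 3500 ft = 15 − 2 × (3500/1000) = 8°C.
ISA deviation = 6 − 8 = -2°C.
Density altitude = 3500 + 120 × (-2) = 3260 ft.

3260 ft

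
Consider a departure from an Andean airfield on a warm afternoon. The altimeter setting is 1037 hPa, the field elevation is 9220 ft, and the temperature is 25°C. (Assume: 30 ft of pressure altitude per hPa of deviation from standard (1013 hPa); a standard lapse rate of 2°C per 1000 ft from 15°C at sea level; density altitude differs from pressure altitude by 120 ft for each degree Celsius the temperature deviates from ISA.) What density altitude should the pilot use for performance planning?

11740 ft

Pressure altitude = 9220 + (1013 − 1037) × 30 = 9220 + (-720) = 8500 ft.
ISA temperature at 8500 ft = 15 − 2 × (8500/1000) = -2°C.
ISA deviation = 25 − (-2) = +27°C.
Density altitude = 8500 + 120 × (27) = 11740 ft.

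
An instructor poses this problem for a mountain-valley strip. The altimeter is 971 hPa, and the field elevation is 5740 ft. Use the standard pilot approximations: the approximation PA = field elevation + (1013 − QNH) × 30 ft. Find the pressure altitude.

Pressure correction = (1013 − 971) × 30 = +1260 ft.
Pressure altitude = 5740 + (+1260) = 7000 ft.

7000 ft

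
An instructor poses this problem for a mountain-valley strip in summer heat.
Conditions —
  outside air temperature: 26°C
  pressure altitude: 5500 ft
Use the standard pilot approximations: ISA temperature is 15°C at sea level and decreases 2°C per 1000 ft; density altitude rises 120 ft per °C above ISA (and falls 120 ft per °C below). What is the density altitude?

ISA temperature at 5500 ft = 15 − 2 × (5500/1000) = 4°C.
ISA deviation = 26 − 4 = +22°C.
Density altitude = 5500 + 120 × (22) = 5500 + (+2640) = 8140 ft.

8140 ft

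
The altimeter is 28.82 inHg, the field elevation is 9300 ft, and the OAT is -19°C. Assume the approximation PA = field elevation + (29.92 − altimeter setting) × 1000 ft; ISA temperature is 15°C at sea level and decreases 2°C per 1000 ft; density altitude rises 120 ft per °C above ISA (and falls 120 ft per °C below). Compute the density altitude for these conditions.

8816 ft

Pressure altitude = 9300 + (29.92 − 28.82) × 1000 = 9300 + (+1100) = 10400 ft.
ISA temperature at 10400 ft = 15 − 2 × (10400/1000) = -5.8°C.
ISA deviation = -19 − (-5.8) = -13.2°C.
Density altitude = 10400 + 120 × (-13.2) = 8816 ft.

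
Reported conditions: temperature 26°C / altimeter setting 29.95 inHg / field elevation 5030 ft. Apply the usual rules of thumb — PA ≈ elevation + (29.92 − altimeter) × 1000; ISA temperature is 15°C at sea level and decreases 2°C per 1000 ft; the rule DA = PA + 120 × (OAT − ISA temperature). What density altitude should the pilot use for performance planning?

7520 ft

Pressure altitude = 5030 + (29.92 − 29.95) × 1000 = 5030 + (-30) = 5000 ft.
ISA temperature at 5000 ft = 15 − 2 × (5000/1000) = 5°C.
ISA deviation = 26 − 5 = +21°C.
Density altitude = 5000 + 120 × (21) = 7520 ft.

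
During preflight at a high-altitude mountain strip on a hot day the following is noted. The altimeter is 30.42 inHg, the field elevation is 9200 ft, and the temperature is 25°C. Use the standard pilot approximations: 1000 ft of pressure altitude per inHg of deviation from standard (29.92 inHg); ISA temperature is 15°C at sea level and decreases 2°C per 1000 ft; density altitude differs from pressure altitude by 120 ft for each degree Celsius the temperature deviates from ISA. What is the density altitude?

11988 ft

Pressure altitude = 9200 + (29.92 − 30.42) × 1000 = 9200 + (-500) = 8700 ft.
ISA temperature at 8700 ft = 15 − 2 × (8700/1000) = -2.4°C.
ISA deviation = 25 − (-2.4) = +27.4°C.
Density altitude = 8700 + 120 × (27.4) = 11988 ft.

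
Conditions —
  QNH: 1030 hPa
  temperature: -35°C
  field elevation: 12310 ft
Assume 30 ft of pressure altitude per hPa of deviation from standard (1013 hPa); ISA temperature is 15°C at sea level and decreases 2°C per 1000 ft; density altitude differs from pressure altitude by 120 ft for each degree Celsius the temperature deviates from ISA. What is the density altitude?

Pressure altitude = 12310 + (1013 − 1030) × 30 = 12310 + (-510) = 11800 ft.
ISA temperature at 11800 ft = 15 − 2 × (11800/1000) = -8.6°C.
ISA deviation = -35 − (-8.6) = -26.4°C.
Density altitude = 11800 + 120 × (-26.4) = 8632 ft.

8632 ft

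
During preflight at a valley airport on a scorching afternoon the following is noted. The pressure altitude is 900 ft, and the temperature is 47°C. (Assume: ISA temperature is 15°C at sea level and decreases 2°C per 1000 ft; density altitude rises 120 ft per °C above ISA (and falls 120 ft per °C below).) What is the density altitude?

ISA temperature at 900 ft = 15 − 2 × (900/1000) = 13.2°C.
ISA deviation = 47 − 13.2 = +33.8°C.
Density altitude = 900 + 120 × (33.8) = 900 + (+4056) = 4956 ft.

4956 ft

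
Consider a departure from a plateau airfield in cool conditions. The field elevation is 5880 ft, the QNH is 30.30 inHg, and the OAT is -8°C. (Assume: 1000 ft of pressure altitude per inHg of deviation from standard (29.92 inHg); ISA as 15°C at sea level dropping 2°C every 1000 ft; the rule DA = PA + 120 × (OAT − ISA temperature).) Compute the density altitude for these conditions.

4060 ft

Pressure altitude = 5880 + (29.92 − 30.30) × 1000 = 5880 + (-380) = 5500 ft.
ISA temperature at 5500 ft = 15 − 2 × (5500/1000) = 4°C.
ISA deviation = -8 − 4 = -12°C.
Density altitude = 5500 + 120 × (-12) = 4060 ft.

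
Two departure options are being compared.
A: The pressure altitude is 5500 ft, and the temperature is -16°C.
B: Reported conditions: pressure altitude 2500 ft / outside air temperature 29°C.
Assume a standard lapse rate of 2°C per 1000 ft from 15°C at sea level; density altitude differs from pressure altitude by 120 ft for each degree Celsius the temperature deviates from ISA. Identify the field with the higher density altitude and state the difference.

A: ISA temp = 4°C, deviation -20°C, DA = 5500 + 120 × (-20) = 3100 ft.
B: ISA temp = 10°C, deviation +19°C, DA = 2500 + 120 × 19 = 4780 ft.
B is higher by 4780 − 3100 = 1680 ft.

B by 1680 ft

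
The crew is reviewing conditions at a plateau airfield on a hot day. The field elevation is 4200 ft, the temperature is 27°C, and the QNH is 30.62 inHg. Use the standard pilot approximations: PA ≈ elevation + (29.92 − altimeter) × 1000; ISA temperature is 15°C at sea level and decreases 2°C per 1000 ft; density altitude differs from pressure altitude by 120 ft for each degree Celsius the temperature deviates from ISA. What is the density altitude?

Pressure altitude = 4200 + (29.92 − 30.62) × 1000 = 4200 + (-700) = 3500 ft.
ISA temperature at 3500 ft = 15 − 2 × (3500/1000) = 8°C.
ISA deviation = 27 − 8 = +19°C.
Density altitude = 3500 + 120 × (19) = 5780 ft.

5780 ft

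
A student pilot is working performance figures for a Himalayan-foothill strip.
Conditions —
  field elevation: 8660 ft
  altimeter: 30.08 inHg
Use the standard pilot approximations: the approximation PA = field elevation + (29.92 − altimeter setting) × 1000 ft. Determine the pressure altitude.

Pressure correction = (29.92 − 30.08) × 1000 = -160 ft.
Pressure altitude = 8660 + (-160) = 8500 ft.

8500 ft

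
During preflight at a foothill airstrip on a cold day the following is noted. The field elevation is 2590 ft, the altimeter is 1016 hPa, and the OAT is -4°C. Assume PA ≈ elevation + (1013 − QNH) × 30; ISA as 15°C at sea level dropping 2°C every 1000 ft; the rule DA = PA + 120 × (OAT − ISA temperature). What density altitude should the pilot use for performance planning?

820 ft

Pressure altitude = 2590 + (1013 − 1016) × 30 = 2590 + (-90) = 2500 ft.
ISA temperature at 2500 ft = 15 − 2 × (2500/1000) = 10°C.
ISA deviation = -4 − 10 = -14°C.
Density altitude = 2500 + 120 × (-14) = 820 ft.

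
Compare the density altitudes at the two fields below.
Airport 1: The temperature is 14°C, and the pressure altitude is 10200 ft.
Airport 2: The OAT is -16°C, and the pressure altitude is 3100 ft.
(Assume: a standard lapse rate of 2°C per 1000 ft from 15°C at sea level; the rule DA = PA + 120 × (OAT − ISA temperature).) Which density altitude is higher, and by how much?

Airport 1: ISA temp = -5.4°C, deviation +19.4°C, DA = 10200 + 120 × 19.4 = 12528 ft.
Airport 2: ISA temp = 8.8°C, deviation -24.8°C, DA = 3100 + 120 × (-24.8) = 124 ft.
Airport 1 is higher by 12528 − 124 = 12404 ft.

Airport 1 by 12404 ft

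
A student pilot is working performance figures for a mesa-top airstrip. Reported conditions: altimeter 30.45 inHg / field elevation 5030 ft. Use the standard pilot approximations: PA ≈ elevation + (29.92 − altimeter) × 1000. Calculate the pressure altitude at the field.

Pressure correction = (29.92 − 30.45) × 1000 = -530 ft.
Pressure altitude = 5030 + (-530) = 4500 ft.

4500 ft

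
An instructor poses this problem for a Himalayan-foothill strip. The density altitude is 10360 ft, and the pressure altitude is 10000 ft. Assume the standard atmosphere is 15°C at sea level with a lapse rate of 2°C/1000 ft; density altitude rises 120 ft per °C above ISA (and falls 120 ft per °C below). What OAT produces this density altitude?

-2°C

Density altitude − pressure altitude = 10360 − 10000 = +360 ft.
At 120 ft/°C that is an ISA deviation of 360/120 = +3°C.
ISA temperature at 10000 ft = 15 − 2 × (10000/1000) = -5°C.
OAT = ISA + deviation = -5 + (+3) = -2°C.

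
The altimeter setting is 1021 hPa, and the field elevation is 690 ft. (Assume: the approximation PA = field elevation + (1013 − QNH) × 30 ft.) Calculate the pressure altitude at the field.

450 ft

Pressure correction = (1013 − 1021) × 30 = -240 ft.
Pressure altitude = 690 + (-240) = 450 ft.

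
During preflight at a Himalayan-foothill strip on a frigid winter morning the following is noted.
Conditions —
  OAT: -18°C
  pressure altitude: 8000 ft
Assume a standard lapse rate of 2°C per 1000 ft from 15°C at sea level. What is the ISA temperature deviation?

ISA-17°C

ISA temperature at 8000 ft = 15 − 2 × (8000/1000) = -1°C.
Deviation = OAT − ISA = -18 − (-1) = -17°C.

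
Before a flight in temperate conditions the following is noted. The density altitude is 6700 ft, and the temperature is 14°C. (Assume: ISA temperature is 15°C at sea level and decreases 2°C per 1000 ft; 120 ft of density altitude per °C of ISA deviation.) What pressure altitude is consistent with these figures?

DA = PA + 120 × (OAT − (15 − 2·PA/1000)) = PA + 120·OAT − 1800 + 0.24·PA = 1.24·PA + 120·OAT − 1800.
So 1.24·PA = 6700 − 120 × 14 + 1800 = 6820.
PA = 6820 / 1.24 = 5500 ft.

5500 ft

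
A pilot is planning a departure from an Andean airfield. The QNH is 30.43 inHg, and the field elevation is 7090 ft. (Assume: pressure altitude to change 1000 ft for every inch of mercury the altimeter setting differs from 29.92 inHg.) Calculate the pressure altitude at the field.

Pressure correction = (29.92 − 30.43) × 1000 = -510 ft.
Pressure altitude = 7090 + (-510) = 6580 ft.

6580 ft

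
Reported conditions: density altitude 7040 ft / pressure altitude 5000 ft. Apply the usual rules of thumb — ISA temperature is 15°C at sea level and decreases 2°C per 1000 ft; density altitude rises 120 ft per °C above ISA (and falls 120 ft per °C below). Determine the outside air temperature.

22°C

Density altitude − pressure altitude = 7040 − 5000 = +2040 ft.
At 120 ft/°C that is an ISA deviation of 2040/120 = +17°C.
ISA temperature at 5000 ft = 15 − 2 × (5000/1000) = 5°C.
OAT = ISA + deviation = 5 + (+17) = 22°C.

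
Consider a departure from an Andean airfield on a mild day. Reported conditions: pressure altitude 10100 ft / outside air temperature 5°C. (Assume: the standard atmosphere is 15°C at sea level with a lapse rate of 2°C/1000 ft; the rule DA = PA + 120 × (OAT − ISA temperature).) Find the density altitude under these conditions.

11324 ft

ISA temperature at 10100 ft = 15 − 2 × (10100/1000) = -5.2°C.
ISA deviation = 5 − (-5.2) = +10.2°C.
Density altitude = 10100 + 120 × (10.2) = 10100 + (+1224) = 11324 ft.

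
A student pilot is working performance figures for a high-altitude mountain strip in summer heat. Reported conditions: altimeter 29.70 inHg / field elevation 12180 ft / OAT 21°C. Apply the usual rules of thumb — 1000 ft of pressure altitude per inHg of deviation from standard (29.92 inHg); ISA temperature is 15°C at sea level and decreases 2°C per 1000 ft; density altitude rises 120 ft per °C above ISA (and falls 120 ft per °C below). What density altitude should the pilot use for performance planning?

16096 ft

Pressure altitude = 12180 + (29.92 − 29.70) × 1000 = 12180 + (+220) = 12400 ft.
ISA temperature at 12400 ft = 15 − 2 × (12400/1000) = -9.8°C.
ISA deviation = 21 − (-9.8) = +30.8°C.
Density altitude = 12400 + 120 × (30.8) = 16096 ft.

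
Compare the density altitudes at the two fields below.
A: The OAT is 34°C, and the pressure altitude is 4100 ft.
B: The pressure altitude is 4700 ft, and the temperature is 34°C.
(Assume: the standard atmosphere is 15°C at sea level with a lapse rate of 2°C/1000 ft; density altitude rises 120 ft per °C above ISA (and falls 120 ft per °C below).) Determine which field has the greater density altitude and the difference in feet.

A: ISA temp = 6.8°C, deviation +27.2°C, DA = 4100 + 120 × 27.2 = 7364 ft.
B: ISA temp = 5.6°C, deviation +28.4°C, DA = 4700 + 120 × 28.4 = 8108 ft.
B is higher by 8108 − 7364 = 744 ft.

B by 744 ft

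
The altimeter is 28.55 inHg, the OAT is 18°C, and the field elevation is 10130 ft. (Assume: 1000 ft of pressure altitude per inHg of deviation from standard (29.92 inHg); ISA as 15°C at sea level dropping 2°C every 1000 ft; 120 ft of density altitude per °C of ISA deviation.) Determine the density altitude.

14620 ft

Pressure altitude = 10130 + (29.92 − 28.55) × 1000 = 10130 + (+1370) = 11500 ft.
ISA temperature at 11500 ft = 15 − 2 × (11500/1000) = -8°C.
ISA deviation = 18 − (-8) = +26°C.
Density altitude = 11500 + 120 × (26) = 14620 ft.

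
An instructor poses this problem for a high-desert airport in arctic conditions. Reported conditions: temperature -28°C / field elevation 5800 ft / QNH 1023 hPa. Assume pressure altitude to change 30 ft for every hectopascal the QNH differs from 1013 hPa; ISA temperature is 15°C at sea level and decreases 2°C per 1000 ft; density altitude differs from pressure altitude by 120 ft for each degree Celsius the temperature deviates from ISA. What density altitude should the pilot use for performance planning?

Pressure altitude = 5800 + (1013 − 1023) × 30 = 5800 + (-300) = 5500 ft.
ISA temperature at 5500 ft = 15 − 2 × (5500/1000) = 4°C.
ISA deviation = -28 − 4 = -32°C.
Density altitude = 5500 + 120 × (-32) = 1660 ft.

1660 ft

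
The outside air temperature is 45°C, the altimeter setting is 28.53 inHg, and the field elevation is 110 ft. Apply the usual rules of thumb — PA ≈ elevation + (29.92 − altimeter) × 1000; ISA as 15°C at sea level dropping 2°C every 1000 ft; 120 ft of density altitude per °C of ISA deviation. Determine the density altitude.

Pressure altitude = 110 + (29.92 − 28.53) × 1000 = 110 + (+1390) = 1500 ft.
ISA temperature at 1500 ft = 15 − 2 × (1500/1000) = 12°C.
ISA deviation = 45 − 12 = +33°C.
Density altitude = 1500 + 120 × (33) = 5460 ft.

5460 ft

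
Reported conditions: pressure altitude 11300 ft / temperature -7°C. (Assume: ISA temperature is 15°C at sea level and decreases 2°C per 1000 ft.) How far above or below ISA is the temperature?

ISA+0.6°C

ISA temperature at 11300 ft = 15 − 2 × (11300/1000) = -7.6°C.
Deviation = OAT − ISA = -7 − (-7.6) = +0.6°C.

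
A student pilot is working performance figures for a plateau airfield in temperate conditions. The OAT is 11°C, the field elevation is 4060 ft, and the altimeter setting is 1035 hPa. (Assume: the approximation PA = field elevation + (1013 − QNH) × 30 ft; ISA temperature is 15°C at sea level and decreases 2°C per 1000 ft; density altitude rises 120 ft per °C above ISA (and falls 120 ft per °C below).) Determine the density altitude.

Pressure altitude = 4060 + (1013 − 1035) × 30 = 4060 + (-660) = 3400 ft.
ISA temperature at 3400 ft = 15 − 2 × (3400/1000) = 8.2°C.
ISA deviation = 11 − 8.2 = +2.8°C.
Density altitude = 3400 + 120 × (2.8) = 3736 ft.

3736 ft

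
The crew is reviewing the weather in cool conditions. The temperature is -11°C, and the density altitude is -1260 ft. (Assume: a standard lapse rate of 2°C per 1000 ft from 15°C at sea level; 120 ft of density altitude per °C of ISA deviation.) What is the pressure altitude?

DA = PA + 120 × (OAT − (15 − 2·PA/1000)) = PA + 120·OAT − 1800 + 0.24·PA = 1.24·PA + 120·OAT − 1800.
So 1.24·PA = -1260 − 120 × (-11) + 1800 = 1860.
PA = 1860 / 1.24 = 1500 ft.

1500 ft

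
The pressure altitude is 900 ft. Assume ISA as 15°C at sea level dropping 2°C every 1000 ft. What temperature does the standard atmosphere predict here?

13.2°C

ISA temperature = 15 − 2 × (900/1000) = 15 − 1.8 = 13.2°C.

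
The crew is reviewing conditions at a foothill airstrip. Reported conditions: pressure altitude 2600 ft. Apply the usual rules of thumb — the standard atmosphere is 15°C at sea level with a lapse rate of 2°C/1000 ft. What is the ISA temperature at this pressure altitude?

9.8°C

ISA temperature = 15 − 2 × (2600/1000) = 15 − 5.2 = 9.8°C.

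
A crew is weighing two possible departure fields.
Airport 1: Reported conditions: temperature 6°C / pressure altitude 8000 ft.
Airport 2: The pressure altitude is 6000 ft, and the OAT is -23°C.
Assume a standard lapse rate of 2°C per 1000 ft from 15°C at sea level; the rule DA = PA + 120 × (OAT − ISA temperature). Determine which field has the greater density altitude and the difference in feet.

Airport 1: ISA temp = -1°C, deviation +7°C, DA = 8000 + 120 × 7 = 8840 ft.
Airport 2: ISA temp = 3°C, deviation -26°C, DA = 6000 + 120 × (-26) = 2880 ft.
Airport 1 is higher by 8840 − 2880 = 5960 ft.

Airport 1 by 5960 ft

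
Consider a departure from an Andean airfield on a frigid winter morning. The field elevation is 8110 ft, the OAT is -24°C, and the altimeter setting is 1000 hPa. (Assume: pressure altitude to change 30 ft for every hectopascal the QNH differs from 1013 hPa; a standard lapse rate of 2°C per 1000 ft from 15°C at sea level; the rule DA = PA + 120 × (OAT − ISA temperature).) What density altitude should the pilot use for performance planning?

5860 ft

Pressure altitude = 8110 + (1013 − 1000) × 30 = 8110 + (+390) = 8500 ft.
ISA temperature at 8500 ft = 15 − 2 × (8500/1000) = -2°C.
ISA deviation = -24 − (-2) = -22°C.
Density altitude = 8500 + 120 × (-22) = 5860 ft.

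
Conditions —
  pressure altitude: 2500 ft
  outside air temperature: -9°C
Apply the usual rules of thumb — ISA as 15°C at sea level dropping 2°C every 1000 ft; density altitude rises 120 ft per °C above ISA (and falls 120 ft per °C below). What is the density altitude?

220 ft

ISA temperature at 2500 ft = 15 − 2 × (2500/1000) = 10°C.
ISA deviation = -9 − 10 = -19°C.
Density altitude = 2500 + 120 × (-19) = 2500 + (-2280) = 220 ft.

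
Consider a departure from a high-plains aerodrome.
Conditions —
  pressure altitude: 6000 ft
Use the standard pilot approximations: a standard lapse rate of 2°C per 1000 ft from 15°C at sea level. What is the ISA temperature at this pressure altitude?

3°C

ISA temperature = 15 − 2 × (6000/1000) = 15 − 12 = 3°C.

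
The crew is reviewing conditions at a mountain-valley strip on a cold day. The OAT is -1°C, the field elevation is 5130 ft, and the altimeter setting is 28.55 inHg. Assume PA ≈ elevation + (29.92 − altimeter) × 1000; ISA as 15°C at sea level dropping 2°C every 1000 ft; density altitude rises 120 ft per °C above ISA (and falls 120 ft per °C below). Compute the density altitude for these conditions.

6140 ft

Pressure altitude = 5130 + (29.92 − 28.55) × 1000 = 5130 + (+1370) = 6500 ft.
ISA temperature at 6500 ft = 15 − 2 × (6500/1000) = 2°C.
ISA deviation = -1 − 2 = -3°C.
Density altitude = 6500 + 120 × (-3) = 6140 ft.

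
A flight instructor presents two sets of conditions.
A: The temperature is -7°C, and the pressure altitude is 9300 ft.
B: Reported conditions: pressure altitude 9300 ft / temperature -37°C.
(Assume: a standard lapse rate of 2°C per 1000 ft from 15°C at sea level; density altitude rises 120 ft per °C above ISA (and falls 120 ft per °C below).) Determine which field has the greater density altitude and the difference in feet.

A by 3600 ft

A: ISA temp = -3.6°C, deviation -3.4°C, DA = 9300 + 120 × (-3.4) = 8892 ft.
B: ISA temp = -3.6°C, deviation -33.4°C, DA = 9300 + 120 × (-33.4) = 5292 ft.
A is higher by 8892 − 5292 = 3600 ft.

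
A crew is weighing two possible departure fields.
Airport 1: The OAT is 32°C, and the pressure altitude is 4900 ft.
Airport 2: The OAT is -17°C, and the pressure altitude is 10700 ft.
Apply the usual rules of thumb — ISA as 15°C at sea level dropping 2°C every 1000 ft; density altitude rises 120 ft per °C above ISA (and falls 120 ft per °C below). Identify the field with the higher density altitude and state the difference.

Airport 1: ISA temp = 5.2°C, deviation +26.8°C, DA = 4900 + 120 × 26.8 = 8116 ft.
Airport 2: ISA temp = -6.4°C, deviation -10.6°C, DA = 10700 + 120 × (-10.6) = 9428 ft.
Airport 2 is higher by 9428 − 8116 = 1312 ft.

Airport 2 by 1312 ft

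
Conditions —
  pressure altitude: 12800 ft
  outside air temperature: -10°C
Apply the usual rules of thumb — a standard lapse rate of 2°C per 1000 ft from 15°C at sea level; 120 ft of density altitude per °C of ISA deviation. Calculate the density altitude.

12872 ft

ISA temperature at 12800 ft = 15 − 2 × (12800/1000) = -10.6°C.
ISA deviation = -10 − (-10.6) = +0.6°C.
Density altitude = 12800 + 120 × (0.6) = 12800 + (+72) = 12872 ft.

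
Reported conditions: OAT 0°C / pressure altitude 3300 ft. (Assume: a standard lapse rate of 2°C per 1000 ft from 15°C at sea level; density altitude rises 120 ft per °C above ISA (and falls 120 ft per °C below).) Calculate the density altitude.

ISA temperature at 3300 ft = 15 − 2 × (3300/1000) = 8.4°C.
ISA deviation = 0 − 8.4 = -8.4°C.
Density altitude = 3300 + 120 × (-8.4) = 3300 + (-1008) = 2292 ft.

2292 ft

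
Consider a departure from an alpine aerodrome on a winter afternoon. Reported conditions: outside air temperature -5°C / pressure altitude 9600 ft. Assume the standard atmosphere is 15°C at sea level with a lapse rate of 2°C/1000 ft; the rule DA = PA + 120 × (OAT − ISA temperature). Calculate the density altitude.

9504 ft

ISA temperature at 9600 ft = 15 − 2 × (9600/1000) = -4.2°C.
ISA deviation = -5 − (-4.2) = -0.8°C.
Density altitude = 9600 + 120 × (-0.8) = 9600 + (-96) = 9504 ft.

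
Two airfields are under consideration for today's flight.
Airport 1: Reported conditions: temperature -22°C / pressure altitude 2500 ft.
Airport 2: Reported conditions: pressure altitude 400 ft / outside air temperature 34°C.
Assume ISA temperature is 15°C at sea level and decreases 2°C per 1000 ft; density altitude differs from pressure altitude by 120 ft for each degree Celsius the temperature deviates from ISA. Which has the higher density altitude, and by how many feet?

Airport 1: ISA temp = 10°C, deviation -32°C, DA = 2500 + 120 × (-32) = -1340 ft.
Airport 2: ISA temp = 14.2°C, deviation +19.8°C, DA = 400 + 120 × 19.8 = 2776 ft.
Airport 2 is higher by 2776 − (-1340) = 4116 ft.

Airport 2 by 4116 ft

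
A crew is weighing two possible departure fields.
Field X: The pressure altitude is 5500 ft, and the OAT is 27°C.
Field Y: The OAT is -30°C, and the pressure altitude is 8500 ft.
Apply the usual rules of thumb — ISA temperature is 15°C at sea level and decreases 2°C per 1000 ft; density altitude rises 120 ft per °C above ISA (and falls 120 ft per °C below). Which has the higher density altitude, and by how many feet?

Field X by 3120 ft

Field X: ISA temp = 4°C, deviation +23°C, DA = 5500 + 120 × 23 = 8260 ft.
Field Y: ISA temp = -2°C, deviation -28°C, DA = 8500 + 120 × (-28) = 5140 ft.
Field X is higher by 8260 − 5140 = 3120 ft.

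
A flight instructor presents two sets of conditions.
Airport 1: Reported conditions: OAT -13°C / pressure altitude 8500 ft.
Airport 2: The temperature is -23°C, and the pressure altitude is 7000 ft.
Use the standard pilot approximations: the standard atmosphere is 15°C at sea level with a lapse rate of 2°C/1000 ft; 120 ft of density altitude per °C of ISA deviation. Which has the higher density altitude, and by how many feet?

Airport 1 by 3060 ft

Airport 1: ISA temp = -2°C, deviation -11°C, DA = 8500 + 120 × (-11) = 7180 ft.
Airport 2: ISA temp = 1°C, deviation -24°C, DA = 7000 + 120 × (-24) = 4120 ft.
Airport 1 is higher by 7180 − 4120 = 3060 ft.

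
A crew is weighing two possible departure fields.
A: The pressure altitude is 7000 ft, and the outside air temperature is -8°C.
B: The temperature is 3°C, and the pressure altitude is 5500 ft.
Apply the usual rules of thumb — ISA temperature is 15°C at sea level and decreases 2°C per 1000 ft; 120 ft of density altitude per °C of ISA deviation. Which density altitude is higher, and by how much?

A by 540 ft

A: ISA temp = 1°C, deviation -9°C, DA = 7000 + 120 × (-9) = 5920 ft.
B: ISA temp = 4°C, deviation -1°C, DA = 5500 + 120 × (-1) = 5380 ft.
A is higher by 5920 − 5380 = 540 ft.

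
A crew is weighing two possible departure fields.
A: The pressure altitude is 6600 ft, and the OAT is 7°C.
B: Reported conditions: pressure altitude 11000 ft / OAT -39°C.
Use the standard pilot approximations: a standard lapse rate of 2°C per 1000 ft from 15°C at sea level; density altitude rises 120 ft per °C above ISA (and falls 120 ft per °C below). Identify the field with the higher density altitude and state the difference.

A by 64 ft

A: ISA temp = 1.8°C, deviation +5.2°C, DA = 6600 + 120 × 5.2 = 7224 ft.
B: ISA temp = -7°C, deviation -32°C, DA = 11000 + 120 × (-32) = 7160 ft.
A is higher by 7224 − 7160 = 64 ft.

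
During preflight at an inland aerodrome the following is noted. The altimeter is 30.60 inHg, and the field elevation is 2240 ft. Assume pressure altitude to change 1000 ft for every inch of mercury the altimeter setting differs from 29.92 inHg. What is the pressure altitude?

1560 ft

Pressure correction = (29.92 − 30.60) × 1000 = -680 ft.
Pressure altitude = 2240 + (-680) = 1560 ft.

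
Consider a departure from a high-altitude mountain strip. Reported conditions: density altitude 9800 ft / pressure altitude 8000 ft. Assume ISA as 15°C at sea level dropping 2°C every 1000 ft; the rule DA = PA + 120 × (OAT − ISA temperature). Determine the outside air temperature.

Density altitude − pressure altitude = 9800 − 8000 = +1800 ft.
At 120 ft/°C that is an ISA deviation of 1800/120 = +15°C.
ISA temperature at 8000 ft = 15 − 2 × (8000/1000) = -1°C.
OAT = ISA + deviation = -1 + (+15) = 14°C.

14°C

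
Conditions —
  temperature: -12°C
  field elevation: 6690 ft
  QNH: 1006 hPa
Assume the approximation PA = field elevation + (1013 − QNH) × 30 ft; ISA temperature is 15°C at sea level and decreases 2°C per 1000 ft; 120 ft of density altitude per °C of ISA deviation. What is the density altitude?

5316 ft

Pressure altitude = 6690 + (1013 − 1006) × 30 = 6690 + (+210) = 6900 ft.
ISA temperature at 6900 ft = 15 − 2 × (6900/1000) = 1.2°C.
ISA deviation = -12 − 1.2 = -13.2°C.
Density altitude = 6900 + 120 × (-13.2) = 5316 ft.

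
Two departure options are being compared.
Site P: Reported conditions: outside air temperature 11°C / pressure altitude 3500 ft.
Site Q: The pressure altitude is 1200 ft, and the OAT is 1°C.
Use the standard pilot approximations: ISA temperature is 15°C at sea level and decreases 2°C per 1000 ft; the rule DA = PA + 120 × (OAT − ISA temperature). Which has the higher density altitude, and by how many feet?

Site P by 4052 ft

Site P: ISA temp = 8°C, deviation +3°C, DA = 3500 + 120 × 3 = 3860 ft.
Site Q: ISA temp = 12.6°C, deviation -11.6°C, DA = 1200 + 120 × (-11.6) = -192 ft.
Site P is higher by 3860 − (-192) = 4052 ft.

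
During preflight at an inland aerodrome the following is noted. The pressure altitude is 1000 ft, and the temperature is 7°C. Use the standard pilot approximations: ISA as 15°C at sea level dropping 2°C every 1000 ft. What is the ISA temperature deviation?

ISA temperature at 1000 ft = 15 − 2 × (1000/1000) = 13°C.
Deviation = OAT − ISA = 7 − 13 = -6°C.

ISA-6°C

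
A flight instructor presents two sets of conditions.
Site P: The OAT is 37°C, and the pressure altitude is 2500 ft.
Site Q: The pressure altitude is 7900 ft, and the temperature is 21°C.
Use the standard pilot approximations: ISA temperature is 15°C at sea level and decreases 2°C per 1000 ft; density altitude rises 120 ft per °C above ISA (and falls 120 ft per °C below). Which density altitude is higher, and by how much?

Site Q by 4776 ft

Site P: ISA temp = 10°C, deviation +27°C, DA = 2500 + 120 × 27 = 5740 ft.
Site Q: ISA temp = -0.8°C, deviation +21.8°C, DA = 7900 + 120 × 21.8 = 10516 ft.
Site Q is higher by 10516 − 5740 = 4776 ft.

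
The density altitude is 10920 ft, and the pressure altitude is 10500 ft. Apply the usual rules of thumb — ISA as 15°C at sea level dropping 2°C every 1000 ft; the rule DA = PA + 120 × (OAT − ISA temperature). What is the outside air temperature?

Density altitude − pressure altitude = 10920 − 10500 = +420 ft.
At 120 ft/°C that is an ISA deviation of 420/120 = +3.5°C.
ISA temperature at 10500 ft = 15 − 2 × (10500/1000) = -6°C.
OAT = ISA + deviation = -6 + (+3.5) = -2.5°C.

-2.5°C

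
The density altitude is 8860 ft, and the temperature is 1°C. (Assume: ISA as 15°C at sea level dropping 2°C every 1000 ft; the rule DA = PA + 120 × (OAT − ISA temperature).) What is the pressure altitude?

DA = PA + 120 × (OAT − (15 − 2·PA/1000)) = PA + 120·OAT − 1800 + 0.24·PA = 1.24·PA + 120·OAT − 1800.
So 1.24·PA = 8860 − 120 × 1 + 1800 = 10540.
PA = 10540 / 1.24 = 8500 ft.

8500 ft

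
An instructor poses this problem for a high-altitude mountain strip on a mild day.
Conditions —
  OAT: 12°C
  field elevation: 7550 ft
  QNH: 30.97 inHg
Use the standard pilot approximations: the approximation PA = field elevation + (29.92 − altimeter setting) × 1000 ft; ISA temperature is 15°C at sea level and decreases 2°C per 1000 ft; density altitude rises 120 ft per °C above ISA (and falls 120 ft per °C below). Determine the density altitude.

7700 ft

Pressure altitude = 7550 + (29.92 − 30.97) × 1000 = 7550 + (-1050) = 6500 ft.
ISA temperature at 6500 ft = 15 − 2 × (6500/1000) = 2°C.
ISA deviation = 12 − 2 = +10°C.
Density altitude = 6500 + 120 × (10) = 7700 ft.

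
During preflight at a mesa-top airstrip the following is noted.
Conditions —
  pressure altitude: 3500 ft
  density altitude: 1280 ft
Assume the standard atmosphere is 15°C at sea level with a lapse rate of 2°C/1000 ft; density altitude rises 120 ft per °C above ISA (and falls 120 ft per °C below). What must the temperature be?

-10.5°C

Density altitude − pressure altitude = 1280 − 3500 = -2220 ft.
At 120 ft/°C that is an ISA deviation of -2220/120 = -18.5°C.
ISA temperature at 3500 ft = 15 − 2 × (3500/1000) = 8°C.
OAT = ISA + deviation = 8 + (-18.5) = -10.5°C.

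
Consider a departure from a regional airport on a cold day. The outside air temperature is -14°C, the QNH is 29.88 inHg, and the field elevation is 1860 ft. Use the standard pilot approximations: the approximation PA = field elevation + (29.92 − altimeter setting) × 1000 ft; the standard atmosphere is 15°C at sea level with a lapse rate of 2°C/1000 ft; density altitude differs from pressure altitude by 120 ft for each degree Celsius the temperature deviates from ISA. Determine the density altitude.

-1124 ft

Pressure altitude = 1860 + (29.92 − 29.88) × 1000 = 1860 + (+40) = 1900 ft.
ISA temperature at 1900 ft = 15 − 2 × (1900/1000) = 11.2°C.
ISA deviation = -14 − 11.2 = -25.2°C.
Density altitude = 1900 + 120 × (-25.2) = -1124 ft.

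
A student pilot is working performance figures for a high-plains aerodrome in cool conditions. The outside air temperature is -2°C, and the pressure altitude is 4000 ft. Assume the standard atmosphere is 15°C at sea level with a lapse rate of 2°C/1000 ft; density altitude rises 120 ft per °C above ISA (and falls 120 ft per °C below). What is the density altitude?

2920 ft

ISA temperature at 4000 ft = 15 − 2 × (4000/1000) = 7°C.
ISA deviation = -2 − 7 = -9°C.
Density altitude = 4000 + 120 × (-9) = 4000 + (-1080) = 2920 ft.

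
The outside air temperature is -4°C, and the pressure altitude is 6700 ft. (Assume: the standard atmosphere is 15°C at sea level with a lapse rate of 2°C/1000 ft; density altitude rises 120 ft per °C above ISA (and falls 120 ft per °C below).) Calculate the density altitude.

6028 ft

ISA temperature at 6700 ft = 15 − 2 × (6700/1000) = 1.6°C.
ISA deviation = -4 − 1.6 = -5.6°C.
Density altitude = 6700 + 120 × (-5.6) = 6700 + (-672) = 6028 ft.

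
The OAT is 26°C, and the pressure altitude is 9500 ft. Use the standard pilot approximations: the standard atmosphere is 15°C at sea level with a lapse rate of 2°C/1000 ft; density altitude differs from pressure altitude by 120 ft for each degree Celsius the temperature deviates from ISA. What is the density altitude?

13100 ft

ISA temperature at 9500 ft = 15 − 2 × (9500/1000) = -4°C.
ISA deviation = 26 − (-4) = +30°C.
Density altitude = 9500 + 120 × (30) = 9500 + (+3600) = 13100 ft.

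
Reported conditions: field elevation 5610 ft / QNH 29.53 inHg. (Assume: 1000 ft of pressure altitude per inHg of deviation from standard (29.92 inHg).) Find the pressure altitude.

Pressure correction = (29.92 − 29.53) × 1000 = +390 ft.
Pressure altitude = 5610 + (+390) = 6000 ft.

6000 ft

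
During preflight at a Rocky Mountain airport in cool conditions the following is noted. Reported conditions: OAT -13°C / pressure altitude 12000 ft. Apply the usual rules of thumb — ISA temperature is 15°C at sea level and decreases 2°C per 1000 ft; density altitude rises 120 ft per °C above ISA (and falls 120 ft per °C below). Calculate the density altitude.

11520 ft

ISA temperature at 12000 ft = 15 − 2 × (12000/1000) = -9°C.
ISA deviation = -13 − (-9) = -4°C.
Density altitude = 12000 + 120 × (-4) = 12000 + (-480) = 11520 ft.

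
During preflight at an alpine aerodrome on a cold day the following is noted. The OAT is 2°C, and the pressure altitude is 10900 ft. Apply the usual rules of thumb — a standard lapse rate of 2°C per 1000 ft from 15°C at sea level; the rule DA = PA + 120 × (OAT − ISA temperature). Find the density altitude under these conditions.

ISA temperature at 10900 ft = 15 − 2 × (10900/1000) = -6.8°C.
ISA deviation = 2 − (-6.8) = +8.8°C.
Density altitude = 10900 + 120 × (8.8) = 10900 + (+1056) = 11956 ft.

11956 ft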